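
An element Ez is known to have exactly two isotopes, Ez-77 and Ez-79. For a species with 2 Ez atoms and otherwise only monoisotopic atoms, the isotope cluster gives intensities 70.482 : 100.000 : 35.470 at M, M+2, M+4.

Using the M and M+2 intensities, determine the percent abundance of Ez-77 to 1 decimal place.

Let p = fractional abundance of Ez-77. I(M+2)/I(M) = [C(2,1)·p^1·(1−p)] / p^2 = 2·(1−p)/p = 100.000/70.482 = 1.4188
(1−p)/p = 1.4188/2 = 0.7094  ⇒  p = 1/(1 + 0.7094) = 0.5850
Ez-77: 58.5%, Ez-79: 41.5%.

58.5%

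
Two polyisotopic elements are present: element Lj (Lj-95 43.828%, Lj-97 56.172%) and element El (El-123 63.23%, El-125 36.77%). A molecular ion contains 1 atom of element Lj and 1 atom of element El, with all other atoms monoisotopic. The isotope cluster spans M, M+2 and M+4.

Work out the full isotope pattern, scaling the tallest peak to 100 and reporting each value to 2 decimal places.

53.67 : 100.00 : 40.00

Element Lj pattern (n=1): 0.43828 : 0.56172
Element El pattern (n=1): 0.6323 : 0.3677
Convolve the two distributions (both contribute in 2-u steps):
  M: 0.43828×0.6323 = 0.277124
  M+2: 0.43828×0.3677 + 0.56172×0.6323 = 0.516331
  M+4: 0.56172×0.3677 = 0.206544
Scale to base peak (0.516331) = 100: 53.67 : 100.00 : 40.00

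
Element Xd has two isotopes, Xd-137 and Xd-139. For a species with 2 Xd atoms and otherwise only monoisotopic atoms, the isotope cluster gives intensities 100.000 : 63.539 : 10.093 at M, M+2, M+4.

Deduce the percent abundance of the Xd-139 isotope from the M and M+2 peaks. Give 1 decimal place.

Let p = fractional abundance of Xd-137. I(M+2)/I(M) = [C(2,1)·p^1·(1−p)] / p^2 = 2·(1−p)/p = 63.539/100.000 = 0.6354
(1−p)/p = 0.6354/2 = 0.3177  ⇒  p = 1/(1 + 0.3177) = 0.7589
Xd-137: 75.9%, Xd-139: 24.1%.

24.1%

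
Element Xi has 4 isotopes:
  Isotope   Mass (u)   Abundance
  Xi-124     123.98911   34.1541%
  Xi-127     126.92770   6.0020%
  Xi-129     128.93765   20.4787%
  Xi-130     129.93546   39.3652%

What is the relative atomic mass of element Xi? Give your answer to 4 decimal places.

Weight each isotope mass by its fractional abundance: 0.341541 × 123.98911 + 0.060020 × 126.92770 + 0.204787 × 128.93765 + 0.393652 × 129.93546
= 42.347365 + 7.618201 + 26.404755 + 51.149354 = 127.519675 u

127.5197 u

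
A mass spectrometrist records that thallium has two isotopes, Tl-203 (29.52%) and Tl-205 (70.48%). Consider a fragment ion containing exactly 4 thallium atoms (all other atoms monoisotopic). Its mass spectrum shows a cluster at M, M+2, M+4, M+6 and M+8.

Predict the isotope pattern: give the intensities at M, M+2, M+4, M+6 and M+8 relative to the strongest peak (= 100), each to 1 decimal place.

Expanding (0.2952 + 0.7048)^4:
P(M) = 0.2952^4 = 0.007594
P(M+2) = 4 × 0.2952^3 × 0.7048^1 = 0.072523
P(M+4) = 6 × 0.2952^2 × 0.7048^2 = 0.259726
P(M+6) = 4 × 0.2952^1 × 0.7048^3 = 0.413403
P(M+8) = 0.7048^4 = 0.246754
The M+6 peak is largest (0.413403); scaling to 100 gives 1.8 : 17.5 : 62.8 : 100.0 : 59.7.

1.8 : 17.5 : 62.8 : 100.0 : 59.7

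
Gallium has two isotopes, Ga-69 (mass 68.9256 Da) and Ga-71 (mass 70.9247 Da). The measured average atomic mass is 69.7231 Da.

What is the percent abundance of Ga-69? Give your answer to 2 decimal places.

60.11%

Let x be the fractional abundance of Ga-69; then Ga-71 has abundance 1 − x.
68.9256·x + 70.9247·(1 − x) = 69.7231
(68.9256 − 70.9247)·x = 69.7231 − 70.9247
x = -1.2016 / -1.9991 = 0.60107 → 60.11% Ga-69, 39.89% Ga-71.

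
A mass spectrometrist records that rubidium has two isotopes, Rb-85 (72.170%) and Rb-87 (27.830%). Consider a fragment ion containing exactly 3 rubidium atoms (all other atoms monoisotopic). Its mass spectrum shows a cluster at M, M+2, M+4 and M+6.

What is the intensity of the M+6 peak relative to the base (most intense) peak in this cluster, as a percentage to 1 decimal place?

5.0%

Term probabilities: M 0.3759, M+2 0.4349, M+4 0.1677, M+6 0.0216. Base peak = M+2.
P(M+2) = C(3,1) × 0.72170^2 × 0.27830^1 = 3 × 0.52085089 × 0.2783 = 0.434858 (base)
P(M+6) = C(3,3) × 0.72170^0 × 0.27830^3 = 1 × 1.0000 × 0.02155458 = 0.021555
Relative intensity = 0.021555 / 0.434858 × 100 = 5.0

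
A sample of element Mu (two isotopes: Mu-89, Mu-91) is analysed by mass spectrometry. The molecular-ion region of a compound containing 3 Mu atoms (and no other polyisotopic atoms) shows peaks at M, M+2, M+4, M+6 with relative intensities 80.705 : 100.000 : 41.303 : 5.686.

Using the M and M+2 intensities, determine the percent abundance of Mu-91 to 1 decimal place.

29.2%

Let p = fractional abundance of Mu-89. I(M+2)/I(M) = [C(3,1)·p^2·(1−p)] / p^3 = 3·(1−p)/p = 100.000/80.705 = 1.2391
(1−p)/p = 1.2391/3 = 0.4130  ⇒  p = 1/(1 + 0.4130) = 0.7077
Mu-89: 70.8%, Mu-91: 29.2%.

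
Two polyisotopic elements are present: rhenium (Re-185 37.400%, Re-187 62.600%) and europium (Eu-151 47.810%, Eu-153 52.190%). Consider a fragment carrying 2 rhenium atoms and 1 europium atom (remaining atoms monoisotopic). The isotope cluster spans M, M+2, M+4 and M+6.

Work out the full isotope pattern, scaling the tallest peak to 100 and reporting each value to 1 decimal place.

15.5 : 68.8 : 100.0 : 47.4

Rhenium pattern (n=2): 0.139876 : 0.468248 : 0.391876
Europium pattern (n=1): 0.4781 : 0.5219
Convolve the two distributions (both contribute in 2-u steps):
  M: 0.139876×0.4781 = 0.066875
  M+2: 0.139876×0.5219 + 0.468248×0.4781 = 0.296871
  M+4: 0.468248×0.5219 + 0.391876×0.4781 = 0.431735
  M+6: 0.391876×0.5219 = 0.204520
Scale to base peak (0.431735) = 100: 15.5 : 68.8 : 100.0 : 47.4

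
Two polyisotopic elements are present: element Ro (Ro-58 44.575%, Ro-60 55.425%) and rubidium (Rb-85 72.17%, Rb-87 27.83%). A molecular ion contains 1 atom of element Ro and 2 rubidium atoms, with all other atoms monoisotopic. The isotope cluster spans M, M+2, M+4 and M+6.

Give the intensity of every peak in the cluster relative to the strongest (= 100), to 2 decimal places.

49.64 : 100.00 : 54.98 : 9.18

Element Ro pattern (n=1): 0.44575 : 0.55425
Rubidium pattern (n=2): 0.52085089 : 0.40169822 : 0.07745089
Convolve the two distributions (both contribute in 2-u steps):
  M: 0.44575×0.52085089 = 0.232169
  M+2: 0.44575×0.40169822 + 0.55425×0.52085089 = 0.467739
  M+4: 0.44575×0.07745089 + 0.55425×0.40169822 = 0.257165
  M+6: 0.55425×0.07745089 = 0.042927
Scale to base peak (0.467739) = 100: 49.64 : 100.00 : 54.98 : 9.18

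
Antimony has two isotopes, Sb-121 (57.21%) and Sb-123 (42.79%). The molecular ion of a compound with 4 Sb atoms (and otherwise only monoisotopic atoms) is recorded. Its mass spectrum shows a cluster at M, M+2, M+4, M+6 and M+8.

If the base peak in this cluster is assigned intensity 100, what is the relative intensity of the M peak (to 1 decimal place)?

29.8

(0.5721 + 0.4279)^4 gives M 0.1071, M+2 0.3205, M+4 0.3596, M+6 0.1793, M+8 0.0335; the largest is M+4.
P(M+4) = C(4,2) × 0.5721^2 × 0.4279^2 = 6 × 0.32729841 × 0.18309841 = 0.359567 (base)
P(M) = C(4,0) × 0.5721^4 × 0.4279^0 = 1 × 0.10712425 × 1.0000 = 0.107124
Relative intensity = 0.107124 / 0.359567 × 100 = 29.8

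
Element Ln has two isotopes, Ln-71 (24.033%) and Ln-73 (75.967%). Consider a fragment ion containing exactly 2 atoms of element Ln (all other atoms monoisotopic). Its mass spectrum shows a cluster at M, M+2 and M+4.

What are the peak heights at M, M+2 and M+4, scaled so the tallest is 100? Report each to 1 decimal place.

10.0 : 63.3 : 100.0

The 2 Ln atoms are independent, so intensities follow the terms of (0.24033 + 0.75967)^2.
P(M) = 0.24033^2 = 0.057759
P(M+2) = 2 × 0.24033^1 × 0.75967^1 = 0.365143
P(M+4) = 0.75967^2 = 0.577099
The M+4 peak is largest (0.577099); scaling to 100 gives 10.0 : 63.3 : 100.0.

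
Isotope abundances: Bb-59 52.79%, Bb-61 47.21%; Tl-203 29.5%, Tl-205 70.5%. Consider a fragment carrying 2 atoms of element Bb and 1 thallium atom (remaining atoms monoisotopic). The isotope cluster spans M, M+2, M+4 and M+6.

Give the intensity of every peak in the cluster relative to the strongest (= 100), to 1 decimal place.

Element Bb pattern (n=2): 0.27867841 : 0.49844318 : 0.22287841
Thallium pattern (n=1): 0.2950 : 0.7050
Convolve the two distributions (both contribute in 2-u steps):
  M: 0.27867841×0.2950 = 0.082210
  M+2: 0.27867841×0.7050 + 0.49844318×0.2950 = 0.343509
  M+4: 0.49844318×0.7050 + 0.22287841×0.2950 = 0.417152
  M+6: 0.22287841×0.7050 = 0.157129
Scale to base peak (0.417152) = 100: 19.7 : 82.3 : 100.0 : 37.7

19.7 : 82.3 : 100.0 : 37.7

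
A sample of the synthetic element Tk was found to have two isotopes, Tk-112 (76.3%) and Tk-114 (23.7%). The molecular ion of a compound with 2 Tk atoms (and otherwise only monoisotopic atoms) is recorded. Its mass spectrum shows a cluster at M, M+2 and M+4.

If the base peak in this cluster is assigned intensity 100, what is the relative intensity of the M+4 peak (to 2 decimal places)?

9.65

Term probabilities: M 0.5822, M+2 0.3617, M+4 0.0562. Base peak = M.
P(M) = C(2,0) × 0.763^2 × 0.237^0 = 1 × 0.582169 × 1.0000 = 0.582169 (base)
P(M+4) = C(2,2) × 0.763^0 × 0.237^2 = 1 × 1.0000 × 0.056169 = 0.056169
Relative intensity = 0.056169 / 0.582169 × 100 = 9.65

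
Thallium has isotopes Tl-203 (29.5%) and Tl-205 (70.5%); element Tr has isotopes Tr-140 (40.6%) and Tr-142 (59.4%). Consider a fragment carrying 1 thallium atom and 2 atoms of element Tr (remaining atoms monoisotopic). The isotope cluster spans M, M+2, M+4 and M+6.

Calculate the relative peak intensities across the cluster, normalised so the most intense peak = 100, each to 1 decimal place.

10.9 : 58.2 : 100.0 : 56.0

Thallium pattern (n=1): 0.2950 : 0.7050
Element Tr pattern (n=2): 0.164836 : 0.482328 : 0.352836
Convolve the two distributions (both contribute in 2-u steps):
  M: 0.2950×0.164836 = 0.048627
  M+2: 0.2950×0.482328 + 0.7050×0.164836 = 0.258496
  M+4: 0.2950×0.352836 + 0.7050×0.482328 = 0.444128
  M+6: 0.7050×0.352836 = 0.248749
Scale to base peak (0.444128) = 100: 10.9 : 58.2 : 100.0 : 56.0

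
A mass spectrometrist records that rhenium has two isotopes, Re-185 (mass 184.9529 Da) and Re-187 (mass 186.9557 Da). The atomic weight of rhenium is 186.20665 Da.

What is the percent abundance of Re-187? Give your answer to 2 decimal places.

62.60%

With x = fraction of Re-185 (so Re-187 is 1 − x):
184.9529·x + 186.9557·(1 − x) = 186.20665
(184.9529 − 186.9557)·x = 186.20665 − 186.9557
x = -0.74905 / -2.0028 = 0.37400 → 37.40% Re-185, 62.60% Re-187.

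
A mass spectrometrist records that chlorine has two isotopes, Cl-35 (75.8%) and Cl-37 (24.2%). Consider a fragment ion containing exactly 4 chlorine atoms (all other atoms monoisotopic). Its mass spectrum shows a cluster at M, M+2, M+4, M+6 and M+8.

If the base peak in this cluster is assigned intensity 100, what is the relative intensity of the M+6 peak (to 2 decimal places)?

Term probabilities: M 0.3301, M+2 0.4216, M+4 0.2019, M+6 0.0430, M+8 0.0034. Base peak = M+2.
P(M+2) = C(4,1) × 0.758^3 × 0.242^1 = 4 × 0.43551951 × 0.2420 = 0.421583 (base)
P(M+6) = C(4,3) × 0.758^1 × 0.242^3 = 4 × 0.7580 × 0.01417249 = 0.042971
Relative intensity = 0.042971 / 0.421583 × 100 = 10.19

10.19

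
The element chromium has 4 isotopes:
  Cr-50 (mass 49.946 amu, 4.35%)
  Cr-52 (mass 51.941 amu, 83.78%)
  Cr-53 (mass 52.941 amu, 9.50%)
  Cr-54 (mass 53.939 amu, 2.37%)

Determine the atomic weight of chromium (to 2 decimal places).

52.00 amu

Average mass = Σ (abundance × isotope mass) = 0.0435 × 49.946 + 0.8378 × 51.941 + 0.0950 × 52.941 + 0.0237 × 53.939
= 2.1727 + 43.5162 + 5.0294 + 1.2784 = 51.9967 amu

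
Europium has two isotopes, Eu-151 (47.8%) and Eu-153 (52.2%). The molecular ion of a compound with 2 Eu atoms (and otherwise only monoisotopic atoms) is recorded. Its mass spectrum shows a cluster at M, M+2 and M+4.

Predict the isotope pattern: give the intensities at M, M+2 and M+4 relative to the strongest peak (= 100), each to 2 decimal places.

45.79 : 100.00 : 54.60

The 2 Eu atoms are independent, so intensities follow the terms of (0.478 + 0.522)^2.
P(M) = 0.478^2 = 0.228484
P(M+2) = 2 × 0.478^1 × 0.522^1 = 0.499032
P(M+4) = 0.522^2 = 0.272484
The M+2 peak is largest (0.499032); scaling to 100 gives 45.79 : 100.00 : 54.60.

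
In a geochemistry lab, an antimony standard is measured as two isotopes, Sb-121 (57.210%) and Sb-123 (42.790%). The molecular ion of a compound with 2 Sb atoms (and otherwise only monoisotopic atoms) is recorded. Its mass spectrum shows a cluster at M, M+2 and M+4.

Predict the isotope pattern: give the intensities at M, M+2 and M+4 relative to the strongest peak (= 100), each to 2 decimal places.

Expanding (0.57210 + 0.42790)^2:
P(M) = 0.57210^2 = 0.327298
P(M+2) = 2 × 0.57210^1 × 0.42790^1 = 0.489603
P(M+4) = 0.42790^2 = 0.183098
The M+2 peak is largest (0.489603); scaling to 100 gives 66.85 : 100.00 : 37.40.

66.85 : 100.00 : 37.40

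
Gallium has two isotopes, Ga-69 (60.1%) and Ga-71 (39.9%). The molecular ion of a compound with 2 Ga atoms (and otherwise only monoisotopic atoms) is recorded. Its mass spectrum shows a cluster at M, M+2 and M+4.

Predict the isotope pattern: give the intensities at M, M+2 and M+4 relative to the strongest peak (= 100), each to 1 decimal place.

The 2 Ga atoms are independent, so intensities follow the terms of (0.601 + 0.399)^2.
P(M) = 0.601^2 = 0.361201
P(M+2) = 2 × 0.601^1 × 0.399^1 = 0.479598
P(M+4) = 0.399^2 = 0.159201
The M+2 peak is largest (0.479598); scaling to 100 gives 75.3 : 100.0 : 33.2.

75.3 : 100.0 : 33.2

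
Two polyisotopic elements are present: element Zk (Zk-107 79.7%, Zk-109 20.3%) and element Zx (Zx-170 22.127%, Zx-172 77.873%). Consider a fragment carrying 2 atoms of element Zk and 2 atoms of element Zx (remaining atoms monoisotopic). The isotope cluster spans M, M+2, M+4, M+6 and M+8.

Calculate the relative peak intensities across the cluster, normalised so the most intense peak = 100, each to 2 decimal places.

6.24 : 47.07 : 100.00 : 42.19 : 5.01

Element Zk pattern (n=2): 0.635209 : 0.323582 : 0.041209
Element Zx pattern (n=2): 0.04896041 : 0.34461917 : 0.60642041
Convolve the two distributions (both contribute in 2-u steps):
  M: 0.635209×0.04896041 = 0.031100
  M+2: 0.635209×0.34461917 + 0.323582×0.04896041 = 0.234748
  M+4: 0.635209×0.60642041 + 0.323582×0.34461917 + 0.041209×0.04896041 = 0.498734
  M+6: 0.323582×0.60642041 + 0.041209×0.34461917 = 0.210428
  M+8: 0.041209×0.60642041 = 0.024990
Scale to base peak (0.498734) = 100: 6.24 : 47.07 : 100.00 : 42.19 : 5.01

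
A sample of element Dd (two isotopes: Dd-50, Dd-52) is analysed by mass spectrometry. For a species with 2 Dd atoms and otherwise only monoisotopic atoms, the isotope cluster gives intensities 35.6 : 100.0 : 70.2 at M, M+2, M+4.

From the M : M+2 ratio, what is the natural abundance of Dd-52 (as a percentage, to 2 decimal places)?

58.41%

If p is the fraction of Dd that is Dd-50, then I(M+2)/I(M) = [C(2,1)·p^1·(1−p)] / p^2 = 2·(1−p)/p = 100.0/35.6 = 2.8090
(1−p)/p = 2.8090/2 = 1.4045  ⇒  p = 1/(1 + 1.4045) = 0.4159
Dd-50: 41.59%, Dd-52: 58.41%.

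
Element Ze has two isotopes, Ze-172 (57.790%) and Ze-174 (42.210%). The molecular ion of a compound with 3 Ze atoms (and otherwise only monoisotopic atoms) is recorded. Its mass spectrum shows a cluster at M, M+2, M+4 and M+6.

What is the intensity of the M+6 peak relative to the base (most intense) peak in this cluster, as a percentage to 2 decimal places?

17.78%

(0.57790 + 0.42210)^3 gives M 0.1930, M+2 0.4229, M+4 0.3089, M+6 0.0752; the largest is M+2.
P(M+2) = C(3,1) × 0.57790^2 × 0.42210^1 = 3 × 0.33396841 × 0.4221 = 0.422904 (base)
P(M+6) = C(3,3) × 0.57790^0 × 0.42210^3 = 1 × 1.0000 × 0.07520489 = 0.075205
Relative intensity = 0.075205 / 0.422904 × 100 = 17.78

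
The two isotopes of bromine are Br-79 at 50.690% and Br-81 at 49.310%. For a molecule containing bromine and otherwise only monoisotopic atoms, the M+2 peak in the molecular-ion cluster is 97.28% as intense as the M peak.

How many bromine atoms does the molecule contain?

1

With n Br atoms, P(M+2)/P(M) = C(n,1)·p^(n−1)q / p^n = n·q/p = n · 0.49310/0.50690.
n = 0.9728 × 0.50690/0.49310 = 1.00 ≈ 1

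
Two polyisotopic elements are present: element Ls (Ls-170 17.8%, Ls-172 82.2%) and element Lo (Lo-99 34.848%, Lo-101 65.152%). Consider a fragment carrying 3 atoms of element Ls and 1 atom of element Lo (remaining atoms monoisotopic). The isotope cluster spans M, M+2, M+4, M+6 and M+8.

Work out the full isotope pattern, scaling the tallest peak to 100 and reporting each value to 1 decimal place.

Element Ls pattern (n=3): 0.00563975 : 0.07813274 : 0.36081526 : 0.55541225
Element Lo pattern (n=1): 0.34848 : 0.65152
Convolve the two distributions (both contribute in 2-u steps):
  M: 0.00563975×0.34848 = 0.001965
  M+2: 0.00563975×0.65152 + 0.07813274×0.34848 = 0.030902
  M+4: 0.07813274×0.65152 + 0.36081526×0.34848 = 0.176642
  M+6: 0.36081526×0.65152 + 0.55541225×0.34848 = 0.428628
  M+8: 0.55541225×0.65152 = 0.361862
Scale to base peak (0.428628) = 100: 0.5 : 7.2 : 41.2 : 100.0 : 84.4

0.5 : 7.2 : 41.2 : 100.0 : 84.4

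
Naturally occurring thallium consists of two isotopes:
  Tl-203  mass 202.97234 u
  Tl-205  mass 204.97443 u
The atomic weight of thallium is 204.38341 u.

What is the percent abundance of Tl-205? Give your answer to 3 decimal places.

70.480%

Writing the weighted mean with unknown fraction x of Tl-203:
202.97234·x + 204.97443·(1 − x) = 204.38341
(202.97234 − 204.97443)·x = 204.38341 − 204.97443
x = -0.59102 / -2.00209 = 0.29520 → 29.520% Tl-203, 70.480% Tl-205.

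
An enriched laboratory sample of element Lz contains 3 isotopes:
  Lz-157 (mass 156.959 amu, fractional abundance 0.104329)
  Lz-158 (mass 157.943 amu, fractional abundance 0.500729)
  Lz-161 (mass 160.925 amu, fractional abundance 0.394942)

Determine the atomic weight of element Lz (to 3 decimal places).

Weight each isotope mass by its fractional abundance: 0.104329 × 156.959 + 0.500729 × 157.943 + 0.394942 × 160.925
= 16.3754 + 79.0866 + 63.5560 = 159.0180 amu

159.018 amu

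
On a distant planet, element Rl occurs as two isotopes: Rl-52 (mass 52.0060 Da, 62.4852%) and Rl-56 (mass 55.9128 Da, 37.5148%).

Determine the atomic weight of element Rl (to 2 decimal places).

53.47 Da

The abundance-weighted mean is 0.624852 × 52.0060 + 0.375148 × 55.9128
= 32.49605 + 20.97558 = 53.47163 Da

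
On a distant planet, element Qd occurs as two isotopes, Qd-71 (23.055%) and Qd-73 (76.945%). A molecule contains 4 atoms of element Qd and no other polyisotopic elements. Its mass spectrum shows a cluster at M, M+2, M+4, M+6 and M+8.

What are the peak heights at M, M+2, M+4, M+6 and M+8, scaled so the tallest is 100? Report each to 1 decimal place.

Each Qd atom is independently Qd-71 (p = 0.23055) or Qd-73 (q = 0.76945); the cluster is the binomial expansion (p + q)^4.
P(M) = 0.23055^4 = 0.002825
P(M+2) = 4 × 0.23055^3 × 0.76945^1 = 0.037717
P(M+4) = 6 × 0.23055^2 × 0.76945^2 = 0.188818
P(M+6) = 4 × 0.23055^1 × 0.76945^3 = 0.420113
P(M+8) = 0.76945^4 = 0.350527
The M+6 peak is largest (0.420113); scaling to 100 gives 0.7 : 9.0 : 44.9 : 100.0 : 83.4.

0.7 : 9.0 : 44.9 : 100.0 : 83.4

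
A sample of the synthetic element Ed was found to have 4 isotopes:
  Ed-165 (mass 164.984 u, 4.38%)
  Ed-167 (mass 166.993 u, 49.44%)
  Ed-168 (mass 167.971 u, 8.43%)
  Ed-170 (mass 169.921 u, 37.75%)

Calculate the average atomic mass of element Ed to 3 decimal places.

Average mass = Σ (abundance × isotope mass) = 0.0438 × 164.984 + 0.4944 × 166.993 + 0.0843 × 167.971 + 0.3775 × 169.921
= 7.2263 + 82.5613 + 14.1600 + 64.1452 = 168.0928 u

168.093 u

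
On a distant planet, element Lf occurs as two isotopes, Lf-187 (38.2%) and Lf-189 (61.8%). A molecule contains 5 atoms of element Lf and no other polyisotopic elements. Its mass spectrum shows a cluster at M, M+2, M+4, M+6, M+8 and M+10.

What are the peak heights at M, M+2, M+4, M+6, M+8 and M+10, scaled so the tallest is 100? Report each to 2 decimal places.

2.36 : 19.10 : 61.81 : 100.00 : 80.89 : 26.17

Expanding (0.382 + 0.618)^5:
P(M) = 0.382^5 = 0.008134
P(M+2) = 5 × 0.382^4 × 0.618^1 = 0.065798
P(M+4) = 10 × 0.382^3 × 0.618^2 = 0.212896
P(M+6) = 10 × 0.382^2 × 0.618^3 = 0.344423
P(M+8) = 5 × 0.382^1 × 0.618^4 = 0.278604
P(M+10) = 0.618^5 = 0.090145
The M+6 peak is largest (0.344423); scaling to 100 gives 2.36 : 19.10 : 61.81 : 100.00 : 80.89 : 26.17.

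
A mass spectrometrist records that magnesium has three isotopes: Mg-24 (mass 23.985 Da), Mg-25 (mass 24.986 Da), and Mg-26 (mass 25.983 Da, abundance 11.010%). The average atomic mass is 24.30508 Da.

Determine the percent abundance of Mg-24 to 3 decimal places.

The remaining 88.990% is split between Mg-24 (fraction x) and Mg-25 (fraction 0.88990 − x).
Substituting: 23.985x + 24.986(0.88990 − x) = 21.4443517
(23.985 − 24.986)x = -0.7906897  ⇒  x = 0.78990, y = 0.10000
Mg-24: 78.990%, Mg-25: 10.000%.

78.990%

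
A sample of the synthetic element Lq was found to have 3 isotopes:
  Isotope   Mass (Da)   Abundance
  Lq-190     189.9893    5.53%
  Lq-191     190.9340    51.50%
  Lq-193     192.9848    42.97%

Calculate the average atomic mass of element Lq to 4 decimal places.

Weight each isotope mass by its fractional abundance: 0.0553 × 189.9893 + 0.5150 × 190.9340 + 0.4297 × 192.9848
= 10.50641 + 98.33101 + 82.92557 = 191.76299 Da

191.7630 Da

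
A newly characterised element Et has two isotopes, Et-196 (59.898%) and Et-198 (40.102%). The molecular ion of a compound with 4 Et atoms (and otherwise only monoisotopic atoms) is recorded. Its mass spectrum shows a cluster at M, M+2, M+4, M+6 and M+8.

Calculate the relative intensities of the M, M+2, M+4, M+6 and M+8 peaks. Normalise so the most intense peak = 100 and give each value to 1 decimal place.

37.2 : 99.6 : 100.0 : 44.6 : 7.5

Expanding (0.59898 + 0.40102)^4:
P(M) = 0.59898^4 = 0.128721
P(M+2) = 4 × 0.59898^3 × 0.40102^1 = 0.344717
P(M+4) = 6 × 0.59898^2 × 0.40102^2 = 0.346185
P(M+6) = 4 × 0.59898^1 × 0.40102^3 = 0.154515
P(M+8) = 0.40102^4 = 0.025862
The M+4 peak is largest (0.346185); scaling to 100 gives 37.2 : 99.6 : 100.0 : 44.6 : 7.5.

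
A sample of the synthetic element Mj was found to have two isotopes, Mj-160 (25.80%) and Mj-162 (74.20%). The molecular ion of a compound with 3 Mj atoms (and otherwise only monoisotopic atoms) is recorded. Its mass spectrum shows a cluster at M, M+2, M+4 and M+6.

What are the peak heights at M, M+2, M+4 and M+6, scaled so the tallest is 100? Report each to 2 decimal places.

4.03 : 34.77 : 100.00 : 95.87

The 3 Mj atoms are independent, so intensities follow the terms of (0.2580 + 0.7420)^3.
P(M) = 0.2580^3 = 0.017174
P(M+2) = 3 × 0.2580^2 × 0.7420^1 = 0.148171
P(M+4) = 3 × 0.2580^1 × 0.7420^2 = 0.426137
P(M+6) = 0.7420^3 = 0.408518
The M+4 peak is largest (0.426137); scaling to 100 gives 4.03 : 34.77 : 100.00 : 95.87.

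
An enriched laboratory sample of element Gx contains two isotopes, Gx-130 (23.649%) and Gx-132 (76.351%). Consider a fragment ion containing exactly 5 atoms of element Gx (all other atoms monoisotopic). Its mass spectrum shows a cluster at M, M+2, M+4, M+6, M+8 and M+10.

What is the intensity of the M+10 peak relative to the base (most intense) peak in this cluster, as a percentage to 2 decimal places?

Binomial terms of (0.23649 + 0.76351)^5: M 0.0007, M+2 0.0119, M+4 0.0771, M+6 0.2489, M+8 0.4018, M+10 0.2595 → M+8 is the base peak.
P(M+8) = C(5,4) × 0.23649^1 × 0.76351^4 = 5 × 0.23649 × 0.33982781 = 0.401829 (base)
P(M+10) = C(5,5) × 0.23649^0 × 0.76351^5 = 1 × 1.0000 × 0.25946193 = 0.259462
Relative intensity = 0.259462 / 0.401829 × 100 = 64.57

64.57%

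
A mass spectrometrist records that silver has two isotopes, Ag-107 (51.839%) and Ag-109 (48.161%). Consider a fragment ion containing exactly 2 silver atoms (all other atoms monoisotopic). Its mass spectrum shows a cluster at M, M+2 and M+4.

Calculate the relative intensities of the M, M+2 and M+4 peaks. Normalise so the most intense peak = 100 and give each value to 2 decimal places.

Expanding (0.51839 + 0.48161)^2:
P(M) = 0.51839^2 = 0.268728
P(M+2) = 2 × 0.51839^1 × 0.48161^1 = 0.499324
P(M+4) = 0.48161^2 = 0.231948
The M+2 peak is largest (0.499324); scaling to 100 gives 53.82 : 100.00 : 46.45.

53.82 : 100.00 : 46.45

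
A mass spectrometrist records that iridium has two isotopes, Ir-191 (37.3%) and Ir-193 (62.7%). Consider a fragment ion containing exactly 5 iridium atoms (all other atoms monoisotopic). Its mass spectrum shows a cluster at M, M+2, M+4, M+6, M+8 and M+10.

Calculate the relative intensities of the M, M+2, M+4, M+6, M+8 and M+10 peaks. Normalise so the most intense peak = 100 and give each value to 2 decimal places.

The 5 Ir atoms are independent, so intensities follow the terms of (0.373 + 0.627)^5.
P(M) = 0.373^5 = 0.007220
P(M+2) = 5 × 0.373^4 × 0.627^1 = 0.060684
P(M+4) = 10 × 0.373^3 × 0.627^2 = 0.204015
P(M+6) = 10 × 0.373^2 × 0.627^3 = 0.342942
P(M+8) = 5 × 0.373^1 × 0.627^4 = 0.288237
P(M+10) = 0.627^5 = 0.096903
The M+6 peak is largest (0.342942); scaling to 100 gives 2.11 : 17.70 : 59.49 : 100.00 : 84.05 : 28.26.

2.11 : 17.70 : 59.49 : 100.00 : 84.05 : 28.26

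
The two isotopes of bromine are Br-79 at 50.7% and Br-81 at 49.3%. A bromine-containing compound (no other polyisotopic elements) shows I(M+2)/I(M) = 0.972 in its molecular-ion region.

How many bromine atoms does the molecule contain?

The M+2/M ratio from n Br atoms is n · q/p = n · 0.493/0.507.
n = 0.972 × 0.507/0.493 = 1.00 ≈ 1

1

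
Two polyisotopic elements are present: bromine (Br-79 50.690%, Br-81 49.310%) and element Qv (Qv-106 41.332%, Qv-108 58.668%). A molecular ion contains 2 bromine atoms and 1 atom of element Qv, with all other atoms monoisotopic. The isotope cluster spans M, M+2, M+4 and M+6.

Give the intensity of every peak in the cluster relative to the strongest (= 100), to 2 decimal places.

Bromine pattern (n=2): 0.25694761 : 0.49990478 : 0.24314761
Element Qv pattern (n=1): 0.41332 : 0.58668
Convolve the two distributions (both contribute in 2-u steps):
  M: 0.25694761×0.41332 = 0.106202
  M+2: 0.25694761×0.58668 + 0.49990478×0.41332 = 0.357367
  M+4: 0.49990478×0.58668 + 0.24314761×0.41332 = 0.393782
  M+6: 0.24314761×0.58668 = 0.142650
Scale to base peak (0.393782) = 100: 26.97 : 90.75 : 100.00 : 36.23

26.97 : 90.75 : 100.00 : 36.23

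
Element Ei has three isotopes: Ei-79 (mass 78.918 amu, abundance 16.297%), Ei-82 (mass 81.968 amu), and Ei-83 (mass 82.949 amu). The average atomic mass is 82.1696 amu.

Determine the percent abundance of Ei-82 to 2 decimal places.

The remaining 83.703% is split between Ei-82 (fraction x) and Ei-83 (fraction 0.83703 − x).
Substituting: 81.968x + 82.949(0.83703 − x) = 69.30833354
(81.968 − 82.949)x = -0.12246793  ⇒  x = 0.12484, y = 0.71219
Ei-82: 12.48%, Ei-83: 71.22%.

12.48%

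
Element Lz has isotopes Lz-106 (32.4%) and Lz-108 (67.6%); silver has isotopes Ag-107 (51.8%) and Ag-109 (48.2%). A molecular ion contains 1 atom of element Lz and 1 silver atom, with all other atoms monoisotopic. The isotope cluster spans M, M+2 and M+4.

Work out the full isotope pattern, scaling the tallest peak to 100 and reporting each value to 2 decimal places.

33.15 : 100.00 : 64.35

Element Lz pattern (n=1): 0.3240 : 0.6760
Silver pattern (n=1): 0.5180 : 0.4820
Convolve the two distributions (both contribute in 2-u steps):
  M: 0.3240×0.5180 = 0.167832
  M+2: 0.3240×0.4820 + 0.6760×0.5180 = 0.506336
  M+4: 0.6760×0.4820 = 0.325832
Scale to base peak (0.506336) = 100: 33.15 : 100.00 : 64.35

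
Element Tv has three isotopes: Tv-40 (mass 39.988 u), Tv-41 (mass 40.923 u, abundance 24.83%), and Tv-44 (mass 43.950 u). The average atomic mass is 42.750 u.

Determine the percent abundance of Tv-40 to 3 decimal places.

11.317%

Let x and y be the fractions of Tv-40 and Tv-44. Then x + y = 1 − 0.2483 = 0.7517 and 39.988x + 43.950y = 42.750 − 0.2483×40.923 = 32.5888191.
Substituting: 39.988x + 43.950(0.7517 − x) = 32.5888191
(39.988 − 43.950)x = -0.4483959  ⇒  x = 0.11317, y = 0.63853
Tv-40: 11.317%, Tv-44: 63.853%.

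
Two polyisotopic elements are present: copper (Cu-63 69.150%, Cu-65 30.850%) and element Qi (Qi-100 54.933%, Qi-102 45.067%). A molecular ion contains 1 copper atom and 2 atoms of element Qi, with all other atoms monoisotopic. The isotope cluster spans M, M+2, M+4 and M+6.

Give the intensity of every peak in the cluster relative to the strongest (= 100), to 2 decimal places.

Copper pattern (n=1): 0.6915 : 0.3085
Element Qi pattern (n=2): 0.30176345 : 0.4951331 : 0.20310345
Convolve the two distributions (both contribute in 2-u steps):
  M: 0.6915×0.30176345 = 0.208669
  M+2: 0.6915×0.4951331 + 0.3085×0.30176345 = 0.435479
  M+4: 0.6915×0.20310345 + 0.3085×0.4951331 = 0.293195
  M+6: 0.3085×0.20310345 = 0.062657
Scale to base peak (0.435479) = 100: 47.92 : 100.00 : 67.33 : 14.39

47.92 : 100.00 : 67.33 : 14.39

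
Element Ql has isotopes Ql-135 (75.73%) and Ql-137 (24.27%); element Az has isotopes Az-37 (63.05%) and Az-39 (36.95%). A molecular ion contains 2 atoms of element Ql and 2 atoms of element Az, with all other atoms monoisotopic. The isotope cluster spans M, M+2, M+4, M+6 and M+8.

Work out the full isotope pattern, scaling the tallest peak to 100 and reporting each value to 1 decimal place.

Element Ql pattern (n=2): 0.57350329 : 0.36759342 : 0.05890329
Element Az pattern (n=2): 0.39753025 : 0.4659395 : 0.13653025
Convolve the two distributions (both contribute in 2-u steps):
  M: 0.57350329×0.39753025 = 0.227985
  M+2: 0.57350329×0.4659395 + 0.36759342×0.39753025 = 0.413347
  M+4: 0.57350329×0.13653025 + 0.36759342×0.4659395 + 0.05890329×0.39753025 = 0.272993
  M+6: 0.36759342×0.13653025 + 0.05890329×0.4659395 = 0.077633
  M+8: 0.05890329×0.13653025 = 0.008042
Scale to base peak (0.413347) = 100: 55.2 : 100.0 : 66.0 : 18.8 : 1.9

55.2 : 100.0 : 66.0 : 18.8 : 1.9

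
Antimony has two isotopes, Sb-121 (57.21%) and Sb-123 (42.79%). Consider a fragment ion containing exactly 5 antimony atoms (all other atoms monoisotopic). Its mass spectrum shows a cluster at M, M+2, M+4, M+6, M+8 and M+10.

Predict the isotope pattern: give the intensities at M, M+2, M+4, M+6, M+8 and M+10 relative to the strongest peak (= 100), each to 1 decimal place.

The 5 Sb atoms are independent, so intensities follow the terms of (0.5721 + 0.4279)^5.
P(M) = 0.5721^5 = 0.061286
P(M+2) = 5 × 0.5721^4 × 0.4279^1 = 0.229192
P(M+4) = 10 × 0.5721^3 × 0.4279^2 = 0.342847
P(M+6) = 10 × 0.5721^2 × 0.4279^3 = 0.256431
P(M+8) = 5 × 0.5721^1 × 0.4279^4 = 0.095898
P(M+10) = 0.4279^5 = 0.014345
The M+4 peak is largest (0.342847); scaling to 100 gives 17.9 : 66.8 : 100.0 : 74.8 : 28.0 : 4.2.

17.9 : 66.8 : 100.0 : 74.8 : 28.0 : 4.2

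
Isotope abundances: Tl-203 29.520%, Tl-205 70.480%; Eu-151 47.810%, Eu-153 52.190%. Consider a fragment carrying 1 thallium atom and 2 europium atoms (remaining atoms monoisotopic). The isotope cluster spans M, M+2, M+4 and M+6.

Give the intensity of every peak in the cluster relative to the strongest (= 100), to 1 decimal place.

Thallium pattern (n=1): 0.2952 : 0.7048
Europium pattern (n=2): 0.22857961 : 0.49904078 : 0.27237961
Convolve the two distributions (both contribute in 2-u steps):
  M: 0.2952×0.22857961 = 0.067477
  M+2: 0.2952×0.49904078 + 0.7048×0.22857961 = 0.308420
  M+4: 0.2952×0.27237961 + 0.7048×0.49904078 = 0.432130
  M+6: 0.7048×0.27237961 = 0.191973
Scale to base peak (0.432130) = 100: 15.6 : 71.4 : 100.0 : 44.4

15.6 : 71.4 : 100.0 : 44.4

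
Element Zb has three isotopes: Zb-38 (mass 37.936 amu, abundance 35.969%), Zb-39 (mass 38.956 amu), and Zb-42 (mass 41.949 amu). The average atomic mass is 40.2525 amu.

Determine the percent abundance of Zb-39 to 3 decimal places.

8.455%

The remaining 64.031% is split between Zb-39 (fraction x) and Zb-42 (fraction 0.64031 − x).
Substituting: 38.956x + 41.949(0.64031 − x) = 26.60730016
(38.956 − 41.949)x = -0.25306403  ⇒  x = 0.08455, y = 0.55576
Zb-39: 8.455%, Zb-42: 55.576%.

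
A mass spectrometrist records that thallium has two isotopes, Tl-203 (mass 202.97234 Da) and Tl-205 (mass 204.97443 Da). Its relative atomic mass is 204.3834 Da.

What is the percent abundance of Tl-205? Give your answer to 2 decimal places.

70.48%

Writing the weighted mean with unknown fraction x of Tl-203:
202.97234·x + 204.97443·(1 − x) = 204.3834
(202.97234 − 204.97443)·x = 204.3834 − 204.97443
x = -0.59103 / -2.00209 = 0.29521 → 29.52% Tl-203, 70.48% Tl-205.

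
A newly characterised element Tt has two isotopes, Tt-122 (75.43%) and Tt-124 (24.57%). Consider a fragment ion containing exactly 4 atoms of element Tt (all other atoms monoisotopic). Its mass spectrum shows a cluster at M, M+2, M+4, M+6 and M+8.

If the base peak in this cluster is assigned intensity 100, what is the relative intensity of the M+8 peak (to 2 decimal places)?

0.86

Binomial terms of (0.7543 + 0.2457)^4: M 0.3237, M+2 0.4218, M+4 0.2061, M+6 0.0448, M+8 0.0036 → M+2 is the base peak.
P(M+2) = C(4,1) × 0.7543^3 × 0.2457^1 = 4 × 0.42917293 × 0.2457 = 0.421791 (base)
P(M+8) = C(4,4) × 0.7543^0 × 0.2457^4 = 1 × 1.0000 × 0.00364435 = 0.003644
Relative intensity = 0.003644 / 0.421791 × 100 = 0.86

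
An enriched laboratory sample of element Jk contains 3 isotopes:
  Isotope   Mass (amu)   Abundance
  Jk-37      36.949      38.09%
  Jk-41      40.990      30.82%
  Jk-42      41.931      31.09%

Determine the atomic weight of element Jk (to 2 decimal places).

39.74 amu

Average mass = Σ (abundance × isotope mass) = 0.3809 × 36.949 + 0.3082 × 40.990 + 0.3109 × 41.931
= 14.0739 + 12.6331 + 13.0363 = 39.7433 amu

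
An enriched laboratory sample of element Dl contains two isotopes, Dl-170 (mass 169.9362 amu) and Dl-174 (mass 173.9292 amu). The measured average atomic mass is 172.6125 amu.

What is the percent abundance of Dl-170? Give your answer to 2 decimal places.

With x = fraction of Dl-170 (so Dl-174 is 1 − x):
169.9362·x + 173.9292·(1 − x) = 172.6125
(169.9362 − 173.9292)·x = 172.6125 − 173.9292
x = -1.3167 / -3.9930 = 0.32975 → 32.98% Dl-170, 67.02% Dl-174.

32.98%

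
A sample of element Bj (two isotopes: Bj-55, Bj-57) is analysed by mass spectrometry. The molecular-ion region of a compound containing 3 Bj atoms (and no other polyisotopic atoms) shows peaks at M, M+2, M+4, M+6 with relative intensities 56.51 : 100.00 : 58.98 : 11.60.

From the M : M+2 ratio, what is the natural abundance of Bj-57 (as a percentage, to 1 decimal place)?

If p is the fraction of Bj that is Bj-55, then I(M+2)/I(M) = [C(3,1)·p^2·(1−p)] / p^3 = 3·(1−p)/p = 100.00/56.51 = 1.7696
(1−p)/p = 1.7696/3 = 0.5899  ⇒  p = 1/(1 + 0.5899) = 0.6290
Bj-55: 62.9%, Bj-57: 37.1%.

37.1%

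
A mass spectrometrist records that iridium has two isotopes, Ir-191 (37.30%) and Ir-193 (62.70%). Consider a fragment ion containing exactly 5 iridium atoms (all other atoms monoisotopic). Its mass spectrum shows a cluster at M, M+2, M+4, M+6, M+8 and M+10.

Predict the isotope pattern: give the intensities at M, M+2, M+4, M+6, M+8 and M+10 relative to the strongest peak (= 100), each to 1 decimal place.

2.1 : 17.7 : 59.5 : 100.0 : 84.0 : 28.3

Each Ir atom is independently Ir-191 (p = 0.3730) or Ir-193 (q = 0.6270); the cluster is the binomial expansion (p + q)^5.
P(M) = 0.3730^5 = 0.007220
P(M+2) = 5 × 0.3730^4 × 0.6270^1 = 0.060684
P(M+4) = 10 × 0.3730^3 × 0.6270^2 = 0.204015
P(M+6) = 10 × 0.3730^2 × 0.6270^3 = 0.342942
P(M+8) = 5 × 0.3730^1 × 0.6270^4 = 0.288237
P(M+10) = 0.6270^5 = 0.096903
The M+6 peak is largest (0.342942); scaling to 100 gives 2.1 : 17.7 : 59.5 : 100.0 : 84.0 : 28.3.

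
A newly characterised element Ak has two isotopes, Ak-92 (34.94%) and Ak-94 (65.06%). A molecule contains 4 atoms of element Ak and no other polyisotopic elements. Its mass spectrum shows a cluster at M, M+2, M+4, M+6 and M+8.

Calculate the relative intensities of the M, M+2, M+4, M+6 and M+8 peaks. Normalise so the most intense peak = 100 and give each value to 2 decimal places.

Expanding (0.3494 + 0.6506)^4:
P(M) = 0.3494^4 = 0.014904
P(M+2) = 4 × 0.3494^3 × 0.6506^1 = 0.111005
P(M+4) = 6 × 0.3494^2 × 0.6506^2 = 0.310045
P(M+6) = 4 × 0.3494^1 × 0.6506^3 = 0.384880
P(M+8) = 0.6506^4 = 0.179166
The M+6 peak is largest (0.384880); scaling to 100 gives 3.87 : 28.84 : 80.56 : 100.00 : 46.55.

3.87 : 28.84 : 80.56 : 100.00 : 46.55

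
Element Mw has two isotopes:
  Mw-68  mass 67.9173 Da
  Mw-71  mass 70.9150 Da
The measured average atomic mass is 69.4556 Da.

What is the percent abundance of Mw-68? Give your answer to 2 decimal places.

48.68%

Let x be the fractional abundance of Mw-68; then Mw-71 has abundance 1 − x.
67.9173·x + 70.9150·(1 − x) = 69.4556
(67.9173 − 70.9150)·x = 69.4556 − 70.9150
x = -1.4594 / -2.9977 = 0.48684 → 48.68% Mw-68, 51.32% Mw-71.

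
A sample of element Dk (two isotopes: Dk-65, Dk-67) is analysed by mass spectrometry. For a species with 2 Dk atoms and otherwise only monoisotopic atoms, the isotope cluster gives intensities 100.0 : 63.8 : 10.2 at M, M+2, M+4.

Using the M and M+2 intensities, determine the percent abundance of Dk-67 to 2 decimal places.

Let p = fractional abundance of Dk-65. I(M+2)/I(M) = [C(2,1)·p^1·(1−p)] / p^2 = 2·(1−p)/p = 63.8/100.0 = 0.6380
(1−p)/p = 0.6380/2 = 0.3190  ⇒  p = 1/(1 + 0.3190) = 0.7582
Dk-65: 75.82%, Dk-67: 24.18%.

24.18%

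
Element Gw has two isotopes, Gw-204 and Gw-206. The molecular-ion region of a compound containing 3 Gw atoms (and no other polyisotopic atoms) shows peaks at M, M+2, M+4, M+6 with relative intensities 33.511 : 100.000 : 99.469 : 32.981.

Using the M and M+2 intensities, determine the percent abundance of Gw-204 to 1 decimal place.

If p is the fraction of Gw that is Gw-204, then I(M+2)/I(M) = [C(3,1)·p^2·(1−p)] / p^3 = 3·(1−p)/p = 100.000/33.511 = 2.9841
(1−p)/p = 2.9841/3 = 0.9947  ⇒  p = 1/(1 + 0.9947) = 0.5013
Gw-204: 50.1%, Gw-206: 49.9%.

50.1%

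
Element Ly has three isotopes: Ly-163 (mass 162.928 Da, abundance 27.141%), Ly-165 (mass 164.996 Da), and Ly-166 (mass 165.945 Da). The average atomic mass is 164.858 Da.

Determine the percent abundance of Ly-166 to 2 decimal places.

44.60%

Let x and y be the fractions of Ly-165 and Ly-166. Then x + y = 1 − 0.27141 = 0.72859 and 164.996x + 165.945y = 164.858 − 0.27141×162.928 = 120.63771152.
Substituting: 164.996x + 165.945(0.72859 − x) = 120.63771152
(164.996 − 165.945)x = -0.26815603  ⇒  x = 0.28257, y = 0.44602
Ly-165: 28.26%, Ly-166: 44.60%.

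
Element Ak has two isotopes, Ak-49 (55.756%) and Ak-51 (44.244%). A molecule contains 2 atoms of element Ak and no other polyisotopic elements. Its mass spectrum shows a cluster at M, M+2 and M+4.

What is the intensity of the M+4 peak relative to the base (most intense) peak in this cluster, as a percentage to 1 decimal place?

39.7%

Binomial terms of (0.55756 + 0.44244)^2: M 0.3109, M+2 0.4934, M+4 0.1958 → M+2 is the base peak.
P(M+2) = C(2,1) × 0.55756^1 × 0.44244^1 = 2 × 0.55756 × 0.44244 = 0.493374 (base)
P(M+4) = C(2,2) × 0.55756^0 × 0.44244^2 = 1 × 1.0000 × 0.19575315 = 0.195753
Relative intensity = 0.195753 / 0.493374 × 100 = 39.7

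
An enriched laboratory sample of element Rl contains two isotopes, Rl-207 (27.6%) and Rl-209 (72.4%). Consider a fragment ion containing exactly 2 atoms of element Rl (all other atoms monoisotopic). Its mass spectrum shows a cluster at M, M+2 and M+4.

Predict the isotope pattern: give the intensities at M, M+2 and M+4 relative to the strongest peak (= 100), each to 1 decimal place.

14.5 : 76.2 : 100.0

Each Rl atom is independently Rl-207 (p = 0.276) or Rl-209 (q = 0.724); the cluster is the binomial expansion (p + q)^2.
P(M) = 0.276^2 = 0.076176
P(M+2) = 2 × 0.276^1 × 0.724^1 = 0.399648
P(M+4) = 0.724^2 = 0.524176
The M+4 peak is largest (0.524176); scaling to 100 gives 14.5 : 76.2 : 100.0.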